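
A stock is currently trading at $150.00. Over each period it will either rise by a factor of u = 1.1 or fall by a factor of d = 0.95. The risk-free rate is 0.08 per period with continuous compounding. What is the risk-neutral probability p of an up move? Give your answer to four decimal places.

Risk-neutral probability p = (e^0.08 − 0.95)/(1.1 − 0.95) = 0.1333/0.1500 = 0.8886

p = 0.8886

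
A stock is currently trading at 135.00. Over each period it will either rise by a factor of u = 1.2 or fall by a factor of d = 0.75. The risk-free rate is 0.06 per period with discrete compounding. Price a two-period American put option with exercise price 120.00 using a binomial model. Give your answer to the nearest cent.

5.50

Risk-neutral probability p = (1 + 0.06 − 0.75)/(1.2 − 0.75) = 0.3100/0.4500 = 0.6889
Terminal stock prices: S_uu = 194.4, S_ud = 121.5, S_dd = 75.94
Terminal payoffs (K − S): max(-74.4, 0) = 0, max(-1.5, 0) = 0, max(44.06, 0) = 44.06
Node u (S = 162): continuation = 1/1.06·[0.6889·0.0000 + 0.3111·0.0000] = 0.0000; exercise value = 0.0000 ≤ continuation, so V_u = 0.0000
Node d (S = 101.2): continuation = 1/1.06·[0.6889·0.0000 + 0.3111·44.0625] = 12.9324; exercise value = 18.7500 > continuation, so V_d = 18.7500 (exercise)
Node 0 (S = 135): continuation = 1/1.06·[0.6889·0.0000 + 0.3111·18.7500] = 5.5031; exercise value = 0.0000 ≤ continuation, so V_0 = 5.5031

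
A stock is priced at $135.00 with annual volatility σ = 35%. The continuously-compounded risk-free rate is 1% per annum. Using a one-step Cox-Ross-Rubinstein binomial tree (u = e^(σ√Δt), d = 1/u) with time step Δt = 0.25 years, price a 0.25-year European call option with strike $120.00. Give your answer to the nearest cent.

CRR parameters: u = e^(σ√Δt) = e^(0.35·√0.25) = 1.1912, d = 1/u = 0.8395
Per-period rate: rΔt = 0.01·0.25 = 0.0025, so R = e^0.0025 = 1.0025
Risk-neutral probability p = (e^0.0025 − 0.8395)/(1.1912 − 0.8395) = 0.1630/0.3518 = 0.4635
Terminal stock prices: S_u = 160.8, S_d = 113.3
Terminal payoffs (S − K): max(40.82, 0) = 40.82, max(-6.673, 0) = 0
Node 0 (S = 135): V_0 = e^(−0.0025)·[0.4635·40.8182 + 0.5365·0.0000] = 18.8711

$18.87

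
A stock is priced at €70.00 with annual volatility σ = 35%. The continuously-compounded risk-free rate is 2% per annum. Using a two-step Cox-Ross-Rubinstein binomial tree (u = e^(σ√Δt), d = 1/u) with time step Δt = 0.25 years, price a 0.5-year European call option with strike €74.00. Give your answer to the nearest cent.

CRR parameters: u = e^(σ√Δt) = e^(0.35·√0.25) = 1.1912, d = 1/u = 0.8395
Per-period rate: rΔt = 0.02·0.25 = 0.005, so R = e^0.005 = 1.0050
Risk-neutral probability p = (e^0.005 − 0.8395)/(1.1912 − 0.8395) = 0.1656/0.3518 = 0.4706
Terminal stock prices: S_uu = 99.33, S_ud = 70, S_dd = 49.33
Terminal payoffs (S − K): max(25.33, 0) = 25.33, max(-4, 0) = 0, max(-24.67, 0) = 0
Node u (S = 83.39): V_u = e^(−0.005)·[0.4706·25.3347 + 0.5294·0.0000] = 11.8633
Node d (S = 58.76): V_d = e^(−0.005)·[0.4706·0.0000 + 0.5294·0.0000] = 0.0000
Node 0 (S = 70): V_0 = e^(−0.005)·[0.4706·11.8633 + 0.5294·0.0000] = 5.5551

€5.56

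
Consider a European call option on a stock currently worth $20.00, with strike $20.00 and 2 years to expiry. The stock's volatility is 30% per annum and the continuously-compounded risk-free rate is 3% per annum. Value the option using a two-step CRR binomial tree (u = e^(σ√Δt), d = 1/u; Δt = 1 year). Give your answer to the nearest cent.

CRR parameters: u = e^(σ√Δt) = e^(0.3·√1) = 1.3499, d = 1/u = 0.7408
Per-period rate: rΔt = 0.03·1 = 0.03, so R = e^0.03 = 1.0305
Risk-neutral probability p = (e^0.03 − 0.7408)/(1.3499 − 0.7408) = 0.2896/0.6090 = 0.4756
Terminal stock prices: S_uu = 36.44, S_ud = 20, S_dd = 10.98
Terminal payoffs (S − K): max(16.44, 0) = 16.44, max(0, 0) = 0, max(-9.024, 0) = 0
Node u (S = 27): V_u = e^(−0.03)·[0.4756·16.4424 + 0.5244·0.0000] = 7.5883
Node d (S = 14.82): V_d = e^(−0.03)·[0.4756·0.0000 + 0.5244·0.0000] = 0.0000
Node 0 (S = 20): V_0 = e^(−0.03)·[0.4756·7.5883 + 0.5244·0.0000] = 3.5020

$3.50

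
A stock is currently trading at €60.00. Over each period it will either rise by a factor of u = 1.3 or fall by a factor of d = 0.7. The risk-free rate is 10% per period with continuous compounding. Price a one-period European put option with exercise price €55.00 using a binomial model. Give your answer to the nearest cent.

Risk-neutral probability p = (e^0.1 − 0.7)/(1.3 − 0.7) = 0.4052/0.6000 = 0.6753
Terminal stock prices: S_u = 78, S_d = 42
Terminal payoffs (K − S): max(-23, 0) = 0, max(13, 0) = 13
Node 0 (S = 60): V_0 = e^(−0.1)·[0.6753·0.0000 + 0.3247·13.0000] = 3.8196

€3.82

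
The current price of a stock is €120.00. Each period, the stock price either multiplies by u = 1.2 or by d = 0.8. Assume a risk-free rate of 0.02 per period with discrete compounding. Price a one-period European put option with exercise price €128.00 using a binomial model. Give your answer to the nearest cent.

Risk-neutral probability p = (1 + 0.02 − 0.8)/(1.2 − 0.8) = 0.2200/0.4000 = 0.5500
Terminal stock prices: S_u = 144, S_d = 96
Terminal payoffs (K − S): max(-16, 0) = 0, max(32, 0) = 32
Node 0 (S = 120): V_0 = 1/1.02·[0.5500·0.0000 + 0.4500·32.0000] = 14.1176

€14.12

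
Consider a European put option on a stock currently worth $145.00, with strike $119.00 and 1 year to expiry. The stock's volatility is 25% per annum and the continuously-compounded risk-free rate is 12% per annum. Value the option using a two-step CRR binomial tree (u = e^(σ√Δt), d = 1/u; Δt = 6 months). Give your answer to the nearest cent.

$2.09

CRR parameters: u = e^(σ√Δt) = e^(0.25·√0.5) = 1.1934, d = 1/u = 0.8380
Per-period rate: rΔt = 0.12·0.5 = 0.06, so R = e^0.06 = 1.0618
Risk-neutral probability p = (e^0.06 − 0.8380)/(1.1934 − 0.8380) = 0.2239/0.3554 = 0.6299
Terminal stock prices: S_uu = 206.5, S_ud = 145, S_dd = 101.8
Terminal payoffs (K − S): max(-87.5, 0) = 0, max(-26, 0) = 0, max(17.18, 0) = 17.18
Node u (S = 173): V_u = e^(−0.06)·[0.6299·0.0000 + 0.3701·0.0000] = 0.0000
Node d (S = 121.5): V_d = e^(−0.06)·[0.6299·0.0000 + 0.3701·17.1827] = 5.9888
Node 0 (S = 145): V_0 = e^(−0.06)·[0.6299·0.0000 + 0.3701·5.9888] = 2.0873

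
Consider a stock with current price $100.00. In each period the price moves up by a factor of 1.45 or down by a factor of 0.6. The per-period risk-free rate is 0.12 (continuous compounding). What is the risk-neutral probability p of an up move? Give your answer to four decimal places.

Risk-neutral probability p = (e^0.12 − 0.6)/(1.45 − 0.6) = 0.5275/0.8500 = 0.6206

p = 0.6206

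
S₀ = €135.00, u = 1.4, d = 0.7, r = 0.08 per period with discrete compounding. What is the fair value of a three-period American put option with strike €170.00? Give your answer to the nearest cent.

€39.98

Risk-neutral probability p = (1 + 0.08 − 0.7)/(1.4 − 0.7) = 0.3800/0.7000 = 0.5429
Terminal stock prices: S_uuu = 370.4, S_uud = 185.2, S_udd = 92.61, S_ddd = 46.3
Terminal payoffs (K − S): max(-200.4, 0) = 0, max(-15.22, 0) = 0, max(77.39, 0) = 77.39, max(123.7, 0) = 123.7
Node uu (S = 264.6): continuation = 1/1.08·[0.5429·0.0000 + 0.4571·0.0000] = 0.0000; exercise value = 0.0000 ≤ continuation, so V_uu = 0.0000
Node ud (S = 132.3): continuation = 1/1.08·[0.5429·0.0000 + 0.4571·77.3900] = 32.7577; exercise value = 37.7000 > continuation, so V_ud = 37.7000 (exercise)
Node dd (S = 66.15): continuation = 1/1.08·[0.5429·77.3900 + 0.4571·123.6950] = 91.2574; exercise value = 103.8500 > continuation, so V_dd = 103.8500 (exercise)
Node u (S = 189): continuation = 1/1.08·[0.5429·0.0000 + 0.4571·37.7000] = 15.9577; exercise value = 0.0000 ≤ continuation, so V_u = 15.9577
Node d (S = 94.5): continuation = 1/1.08·[0.5429·37.7000 + 0.4571·103.8500] = 62.9074; exercise value = 75.5000 > continuation, so V_d = 75.5000 (exercise)
Node 0 (S = 135): continuation = 1/1.08·[0.5429·15.9577 + 0.4571·75.5000] = 39.9787; exercise value = 35.0000 ≤ continuation, so V_0 = 39.9787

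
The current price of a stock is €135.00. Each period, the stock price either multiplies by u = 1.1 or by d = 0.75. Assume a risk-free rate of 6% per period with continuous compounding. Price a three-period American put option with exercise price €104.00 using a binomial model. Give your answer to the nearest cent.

€0.66

Risk-neutral probability p = (e^0.06 − 0.75)/(1.1 − 0.75) = 0.3118/0.3500 = 0.8910
Terminal stock prices: S_uuu = 179.7, S_uud = 122.5, S_udd = 83.53, S_ddd = 56.95
Terminal payoffs (K − S): max(-75.69, 0) = 0, max(-18.51, 0) = 0, max(20.47, 0) = 20.47, max(47.05, 0) = 47.05
Node uu (S = 163.4): continuation = e^(−0.06)·[0.8910·0.0000 + 0.1090·0.0000] = 0.0000; exercise value = 0.0000 ≤ continuation, so V_uu = 0.0000
Node ud (S = 111.4): continuation = e^(−0.06)·[0.8910·0.0000 + 0.1090·20.4688] = 2.1019; exercise value = 0.0000 ≤ continuation, so V_ud = 2.1019
Node dd (S = 75.94): continuation = e^(−0.06)·[0.8910·20.4688 + 0.1090·47.0469] = 22.0060; exercise value = 28.0625 > continuation, so V_dd = 28.0625 (exercise)
Node u (S = 148.5): continuation = e^(−0.06)·[0.8910·0.0000 + 0.1090·2.1019] = 0.2158; exercise value = 0.0000 ≤ continuation, so V_u = 0.2158
Node d (S = 101.2): continuation = e^(−0.06)·[0.8910·2.1019 + 0.1090·28.0625] = 4.6454; exercise value = 2.7500 ≤ continuation, so V_d = 4.6454
Node 0 (S = 135): continuation = e^(−0.06)·[0.8910·0.2158 + 0.1090·4.6454] = 0.6581; exercise value = 0.0000 ≤ continuation, so V_0 = 0.6581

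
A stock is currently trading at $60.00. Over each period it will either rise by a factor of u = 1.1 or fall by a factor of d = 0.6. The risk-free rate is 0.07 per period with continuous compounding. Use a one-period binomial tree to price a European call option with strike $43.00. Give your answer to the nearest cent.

$20.27

Risk-neutral probability p = (e^0.07 − 0.6)/(1.1 − 0.6) = 0.4725/0.5000 = 0.9450
Terminal stock prices: S_u = 66, S_d = 36
Terminal payoffs (S − K): max(23, 0) = 23, max(-7, 0) = 0
Node 0 (S = 60): V_0 = e^(−0.07)·[0.9450·23.0000 + 0.0550·0.0000] = 20.2659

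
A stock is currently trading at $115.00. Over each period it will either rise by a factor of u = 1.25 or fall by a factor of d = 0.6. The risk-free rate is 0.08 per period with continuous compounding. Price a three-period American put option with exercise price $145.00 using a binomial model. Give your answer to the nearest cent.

$31.69

Risk-neutral probability p = (e^0.08 − 0.6)/(1.25 − 0.6) = 0.4833/0.6500 = 0.7435
Terminal stock prices: S_uuu = 224.6, S_uud = 107.8, S_udd = 51.75, S_ddd = 24.84
Terminal payoffs (K − S): max(-79.61, 0) = 0, max(37.19, 0) = 37.19, max(93.25, 0) = 93.25, max(120.2, 0) = 120.2
Node uu (S = 179.7): continuation = e^(−0.08)·[0.7435·0.0000 + 0.2565·37.1875] = 8.8046; exercise value = 0.0000 ≤ continuation, so V_uu = 8.8046
Node ud (S = 86.25): continuation = e^(−0.08)·[0.7435·37.1875 + 0.2565·93.2500] = 47.6019; exercise value = 58.7500 > continuation, so V_ud = 58.7500 (exercise)
Node dd (S = 41.4): continuation = e^(−0.08)·[0.7435·93.2500 + 0.2565·120.1600] = 92.4519; exercise value = 103.6000 > continuation, so V_dd = 103.6000 (exercise)
Node u (S = 143.8): continuation = e^(−0.08)·[0.7435·8.8046 + 0.2565·58.7500] = 19.9528; exercise value = 1.2500 ≤ continuation, so V_u = 19.9528
Node d (S = 69): continuation = e^(−0.08)·[0.7435·58.7500 + 0.2565·103.6000] = 64.8519; exercise value = 76.0000 > continuation, so V_d = 76.0000 (exercise)
Node 0 (S = 115): continuation = e^(−0.08)·[0.7435·19.9528 + 0.2565·76.0000] = 31.6886; exercise value = 30.0000 ≤ continuation, so V_0 = 31.6886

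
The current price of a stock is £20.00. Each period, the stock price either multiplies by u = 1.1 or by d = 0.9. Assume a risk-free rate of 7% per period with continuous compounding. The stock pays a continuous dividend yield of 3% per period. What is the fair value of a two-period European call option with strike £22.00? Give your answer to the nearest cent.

£0.95

Per-period risk-free factor R = e^0.07 = 1.0725; dividend-adjusted growth = e^(0.07−0.03) = 1.0408.
Risk-neutral probability p = (1.0408 − 0.9)/(1.1 − 0.9) = 0.1408/0.2000 = 0.7041
Terminal stock prices: S_uu = 24.2, S_ud = 19.8, S_dd = 16.2
Terminal payoffs (S − K): max(2.2, 0) = 2.2, max(-2.2, 0) = 0, max(-5.8, 0) = 0
Node u (S = 22): V_u = e^(−0.07)·[0.7041·2.2000 + 0.2959·0.0000] = 1.4442
Node d (S = 18): V_d = e^(−0.07)·[0.7041·0.0000 + 0.2959·0.0000] = 0.0000
Node 0 (S = 20): V_0 = e^(−0.07)·[0.7041·1.4442 + 0.2959·0.0000] = 0.9481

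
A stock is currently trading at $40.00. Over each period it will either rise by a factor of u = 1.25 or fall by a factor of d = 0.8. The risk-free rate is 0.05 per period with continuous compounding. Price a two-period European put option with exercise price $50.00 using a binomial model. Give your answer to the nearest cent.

Risk-neutral probability p = (e^0.05 − 0.8)/(1.25 − 0.8) = 0.2513/0.4500 = 0.5584
Terminal stock prices: S_uu = 62.5, S_ud = 40, S_dd = 25.6
Terminal payoffs (K − S): max(-12.5, 0) = 0, max(10, 0) = 10, max(24.4, 0) = 24.4
Node u (S = 50): V_u = e^(−0.05)·[0.5584·0.0000 + 0.4416·10.0000] = 4.2008
Node d (S = 32): V_d = e^(−0.05)·[0.5584·10.0000 + 0.4416·24.4000] = 15.5615
Node 0 (S = 40): V_0 = e^(−0.05)·[0.5584·4.2008 + 0.4416·15.5615] = 8.7683

$8.77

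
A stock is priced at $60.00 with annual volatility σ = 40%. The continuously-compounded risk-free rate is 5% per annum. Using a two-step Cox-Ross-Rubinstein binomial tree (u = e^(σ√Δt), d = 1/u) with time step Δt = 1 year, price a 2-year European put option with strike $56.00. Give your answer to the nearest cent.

$7.56

CRR parameters: u = e^(σ√Δt) = e^(0.4·√1) = 1.4918, d = 1/u = 0.6703
Per-period rate: rΔt = 0.05·1 = 0.05, so R = e^0.05 = 1.0513
Risk-neutral probability p = (e^0.05 − 0.6703)/(1.4918 − 0.6703) = 0.3810/0.8215 = 0.4637
Terminal stock prices: S_uu = 133.5, S_ud = 60, S_dd = 26.96
Terminal payoffs (K − S): max(-77.53, 0) = 0, max(-4, 0) = 0, max(29.04, 0) = 29.04
Node u (S = 89.51): V_u = e^(−0.05)·[0.4637·0.0000 + 0.5363·0.0000] = 0.0000
Node d (S = 40.22): V_d = e^(−0.05)·[0.4637·0.0000 + 0.5363·29.0403] = 14.8141
Node 0 (S = 60): V_0 = e^(−0.05)·[0.4637·0.0000 + 0.5363·14.8141] = 7.5570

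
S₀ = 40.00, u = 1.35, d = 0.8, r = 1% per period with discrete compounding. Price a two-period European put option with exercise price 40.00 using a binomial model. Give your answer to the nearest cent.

Risk-neutral probability p = (1 + 0.01 − 0.8)/(1.35 − 0.8) = 0.2100/0.5500 = 0.3818
Terminal stock prices: S_uu = 72.9, S_ud = 43.2, S_dd = 25.6
Terminal payoffs (K − S): max(-32.9, 0) = 0, max(-3.2, 0) = 0, max(14.4, 0) = 14.4
Node u (S = 54): V_u = 1/1.01·[0.3818·0.0000 + 0.6182·0.0000] = 0.0000
Node d (S = 32): V_d = 1/1.01·[0.3818·0.0000 + 0.6182·14.4000] = 8.8137
Node 0 (S = 40): V_0 = 1/1.01·[0.3818·0.0000 + 0.6182·8.8137] = 5.3945

5.39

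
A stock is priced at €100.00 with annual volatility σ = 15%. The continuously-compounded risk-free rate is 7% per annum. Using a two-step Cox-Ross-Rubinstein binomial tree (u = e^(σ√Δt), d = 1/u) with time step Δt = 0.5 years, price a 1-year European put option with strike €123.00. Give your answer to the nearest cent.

€14.93

CRR parameters: u = e^(σ√Δt) = e^(0.15·√0.5) = 1.1119, d = 1/u = 0.8994
Per-period rate: rΔt = 0.07·0.5 = 0.035, so R = e^0.035 = 1.0356
Risk-neutral probability p = (e^0.035 − 0.8994)/(1.1119 − 0.8994) = 0.1363/0.2125 = 0.6411
Terminal stock prices: S_uu = 123.6, S_ud = 100, S_dd = 80.89
Terminal payoffs (K − S): max(-0.6311, 0) = 0, max(23, 0) = 23, max(42.11, 0) = 42.11
Node u (S = 111.2): V_u = e^(−0.035)·[0.6411·0.0000 + 0.3589·23.0000] = 7.9706
Node d (S = 89.94): V_d = e^(−0.035)·[0.6411·23.0000 + 0.3589·42.1142] = 28.8329
Node 0 (S = 100): V_0 = e^(−0.035)·[0.6411·7.9706 + 0.3589·28.8329] = 14.9263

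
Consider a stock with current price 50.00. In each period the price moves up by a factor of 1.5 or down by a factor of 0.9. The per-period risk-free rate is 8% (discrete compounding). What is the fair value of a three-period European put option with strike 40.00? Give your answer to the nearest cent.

Risk-neutral probability p = (1 + 0.08 − 0.9)/(1.5 − 0.9) = 0.1800/0.6000 = 0.3000
Terminal stock prices: S_uuu = 168.8, S_uud = 101.2, S_udd = 60.75, S_ddd = 36.45
Terminal payoffs (K − S): max(-128.8, 0) = 0, max(-61.25, 0) = 0, max(-20.75, 0) = 0, max(3.55, 0) = 3.55
Node uu (S = 112.5): V_uu = 1/1.08·[0.3000·0.0000 + 0.7000·0.0000] = 0.0000
Node ud (S = 67.5): V_ud = 1/1.08·[0.3000·0.0000 + 0.7000·0.0000] = 0.0000
Node dd (S = 40.5): V_dd = 1/1.08·[0.3000·0.0000 + 0.7000·3.5500] = 2.3009
Node u (S = 75): V_u = 1/1.08·[0.3000·0.0000 + 0.7000·0.0000] = 0.0000
Node d (S = 45): V_d = 1/1.08·[0.3000·0.0000 + 0.7000·2.3009] = 1.4913
Node 0 (S = 50): V_0 = 1/1.08·[0.3000·0.0000 + 0.7000·1.4913] = 0.9666

0.97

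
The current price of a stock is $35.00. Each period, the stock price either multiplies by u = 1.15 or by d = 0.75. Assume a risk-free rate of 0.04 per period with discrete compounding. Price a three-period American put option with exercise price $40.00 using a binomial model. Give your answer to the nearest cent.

$6.12

Risk-neutral probability p = (1 + 0.04 − 0.75)/(1.15 − 0.75) = 0.2900/0.4000 = 0.7250
Terminal stock prices: S_uuu = 53.23, S_uud = 34.72, S_udd = 22.64, S_ddd = 14.77
Terminal payoffs (K − S): max(-13.23, 0) = 0, max(5.284, 0) = 5.284, max(17.36, 0) = 17.36, max(25.23, 0) = 25.23
Node uu (S = 46.29): continuation = 1/1.04·[0.7250·0.0000 + 0.2750·5.2844] = 1.3973; exercise value = 0.0000 ≤ continuation, so V_uu = 1.3973
Node ud (S = 30.19): continuation = 1/1.04·[0.7250·5.2844 + 0.2750·17.3594] = 8.2740; exercise value = 9.8125 > continuation, so V_ud = 9.8125 (exercise)
Node dd (S = 19.69): continuation = 1/1.04·[0.7250·17.3594 + 0.2750·25.2344] = 18.7740; exercise value = 20.3125 > continuation, so V_dd = 20.3125 (exercise)
Node u (S = 40.25): continuation = 1/1.04·[0.7250·1.3973 + 0.2750·9.8125] = 3.5687; exercise value = 0.0000 ≤ continuation, so V_u = 3.5687
Node d (S = 26.25): continuation = 1/1.04·[0.7250·9.8125 + 0.2750·20.3125] = 12.2115; exercise value = 13.7500 > continuation, so V_d = 13.7500 (exercise)
Node 0 (S = 35): continuation = 1/1.04·[0.7250·3.5687 + 0.2750·13.7500] = 6.1236; exercise value = 5.0000 ≤ continuation, so V_0 = 6.1236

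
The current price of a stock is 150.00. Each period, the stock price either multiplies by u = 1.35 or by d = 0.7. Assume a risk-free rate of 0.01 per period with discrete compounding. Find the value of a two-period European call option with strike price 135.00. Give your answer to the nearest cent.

Risk-neutral probability p = (1 + 0.01 − 0.7)/(1.35 − 0.7) = 0.3100/0.6500 = 0.4769
Terminal stock prices: S_uu = 273.4, S_ud = 141.8, S_dd = 73.5
Terminal payoffs (S − K): max(138.4, 0) = 138.4, max(6.75, 0) = 6.75, max(-61.5, 0) = 0
Node u (S = 202.5): V_u = 1/1.01·[0.4769·138.3750 + 0.5231·6.7500] = 68.8366
Node d (S = 105): V_d = 1/1.01·[0.4769·6.7500 + 0.5231·0.0000] = 3.1874
Node 0 (S = 150): V_0 = 1/1.01·[0.4769·68.8366 + 0.5231·3.1874] = 34.1555

34.16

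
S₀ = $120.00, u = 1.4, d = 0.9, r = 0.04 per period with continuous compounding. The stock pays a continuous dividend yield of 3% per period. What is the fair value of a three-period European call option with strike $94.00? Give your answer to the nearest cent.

Per-period risk-free factor R = e^0.04 = 1.0408; dividend-adjusted growth = e^(0.04−0.03) = 1.0101.
Risk-neutral probability p = (1.0101 − 0.9)/(1.4 − 0.9) = 0.1101/0.5000 = 0.2201
Terminal stock prices: S_uuu = 329.3, S_uud = 211.7, S_udd = 136.1, S_ddd = 87.48
Terminal payoffs (S − K): max(235.3, 0) = 235.3, max(117.7, 0) = 117.7, max(42.08, 0) = 42.08, max(-6.52, 0) = 0
Node uu (S = 235.2): V_uu = e^(−0.04)·[0.2201·235.2800 + 0.7799·117.6800] = 137.9346
Node ud (S = 151.2): V_ud = e^(−0.04)·[0.2201·117.6800 + 0.7799·42.0800] = 56.4172
Node dd (S = 97.2): V_dd = e^(−0.04)·[0.2201·42.0800 + 0.7799·0.0000] = 8.8987
Node u (S = 168): V_u = e^(−0.04)·[0.2201·137.9346 + 0.7799·56.4172] = 71.4435
Node d (S = 108): V_d = e^(−0.04)·[0.2201·56.4172 + 0.7799·8.8987] = 18.5985
Node 0 (S = 120): V_0 = e^(−0.04)·[0.2201·71.4435 + 0.7799·18.5985] = 29.0444

$29.04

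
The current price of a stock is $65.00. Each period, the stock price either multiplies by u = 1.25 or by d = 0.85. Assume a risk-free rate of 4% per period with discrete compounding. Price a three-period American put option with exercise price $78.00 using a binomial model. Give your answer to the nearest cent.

$13.73

Risk-neutral probability p = (1 + 0.04 − 0.85)/(1.25 − 0.85) = 0.1900/0.4000 = 0.4750
Terminal stock prices: S_uuu = 127, S_uud = 86.33, S_udd = 58.7, S_ddd = 39.92
Terminal payoffs (K − S): max(-48.95, 0) = 0, max(-8.328, 0) = 0, max(19.3, 0) = 19.3, max(38.08, 0) = 38.08
Node uu (S = 101.6): continuation = 1/1.04·[0.4750·0.0000 + 0.5250·0.0000] = 0.0000; exercise value = 0.0000 ≤ continuation, so V_uu = 0.0000
Node ud (S = 69.06): continuation = 1/1.04·[0.4750·0.0000 + 0.5250·19.2969] = 9.7412; exercise value = 8.9375 ≤ continuation, so V_ud = 9.7412
Node dd (S = 46.96): continuation = 1/1.04·[0.4750·19.2969 + 0.5250·38.0819] = 28.0375; exercise value = 31.0375 > continuation, so V_dd = 31.0375 (exercise)
Node u (S = 81.25): continuation = 1/1.04·[0.4750·0.0000 + 0.5250·9.7412] = 4.9174; exercise value = 0.0000 ≤ continuation, so V_u = 4.9174
Node d (S = 55.25): continuation = 1/1.04·[0.4750·9.7412 + 0.5250·31.0375] = 20.1171; exercise value = 22.7500 > continuation, so V_d = 22.7500 (exercise)
Node 0 (S = 65): continuation = 1/1.04·[0.4750·4.9174 + 0.5250·22.7500] = 13.7303; exercise value = 13.0000 ≤ continuation, so V_0 = 13.7303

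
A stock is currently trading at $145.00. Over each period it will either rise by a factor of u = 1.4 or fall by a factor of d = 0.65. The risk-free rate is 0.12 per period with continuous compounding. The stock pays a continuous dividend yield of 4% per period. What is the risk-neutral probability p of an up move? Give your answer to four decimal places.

Per-period risk-free factor R = e^0.12 = 1.1275; dividend-adjusted growth = e^(0.12−0.04) = 1.0833.
Risk-neutral probability p = (1.0833 − 0.65)/(1.4 − 0.65) = 0.4333/0.7500 = 0.5777

p = 0.5777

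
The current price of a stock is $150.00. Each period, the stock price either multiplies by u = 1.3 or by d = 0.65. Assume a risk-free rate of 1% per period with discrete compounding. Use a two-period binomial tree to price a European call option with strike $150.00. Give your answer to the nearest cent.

Risk-neutral probability p = (1 + 0.01 − 0.65)/(1.3 − 0.65) = 0.3600/0.6500 = 0.5538
Terminal stock prices: S_uu = 253.5, S_ud = 126.8, S_dd = 63.38
Terminal payoffs (S − K): max(103.5, 0) = 103.5, max(-23.25, 0) = 0, max(-86.62, 0) = 0
Node u (S = 195): V_u = 1/1.01·[0.5538·103.5000 + 0.4462·0.0000] = 56.7555
Node d (S = 97.5): V_d = 1/1.01·[0.5538·0.0000 + 0.4462·0.0000] = 0.0000
Node 0 (S = 150): V_0 = 1/1.01·[0.5538·56.7555 + 0.4462·0.0000] = 31.1226

$31.12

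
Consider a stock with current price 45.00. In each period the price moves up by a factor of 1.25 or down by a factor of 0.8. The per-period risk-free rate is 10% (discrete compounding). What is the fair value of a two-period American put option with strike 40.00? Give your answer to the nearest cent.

Risk-neutral probability p = (1 + 0.1 − 0.8)/(1.25 − 0.8) = 0.3000/0.4500 = 0.6667
Terminal stock prices: S_uu = 70.31, S_ud = 45, S_dd = 28.8
Terminal payoffs (K − S): max(-30.31, 0) = 0, max(-5, 0) = 0, max(11.2, 0) = 11.2
Node u (S = 56.25): continuation = 1/1.1·[0.6667·0.0000 + 0.3333·0.0000] = 0.0000; exercise value = 0.0000 ≤ continuation, so V_u = 0.0000
Node d (S = 36): continuation = 1/1.1·[0.6667·0.0000 + 0.3333·11.2000] = 3.3939; exercise value = 4.0000 > continuation, so V_d = 4.0000 (exercise)
Node 0 (S = 45): continuation = 1/1.1·[0.6667·0.0000 + 0.3333·4.0000] = 1.2121; exercise value = 0.0000 ≤ continuation, so V_0 = 1.2121

1.21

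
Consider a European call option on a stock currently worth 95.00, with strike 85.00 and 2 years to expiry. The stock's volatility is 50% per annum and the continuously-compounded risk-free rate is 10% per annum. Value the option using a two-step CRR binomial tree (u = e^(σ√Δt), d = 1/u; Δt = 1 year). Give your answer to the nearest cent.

CRR parameters: u = e^(σ√Δt) = e^(0.5·√1) = 1.6487, d = 1/u = 0.6065
Per-period rate: rΔt = 0.1·1 = 0.1, so R = e^0.1 = 1.1052
Risk-neutral probability p = (e^0.1 − 0.6065)/(1.6487 − 0.6065) = 0.4986/1.0422 = 0.4785
Terminal stock prices: S_uu = 258.2, S_ud = 95, S_dd = 34.95
Terminal payoffs (S − K): max(173.2, 0) = 173.2, max(10, 0) = 10, max(-50.05, 0) = 0
Node u (S = 156.6): V_u = e^(−0.1)·[0.4785·173.2368 + 0.5215·10.0000] = 79.7173
Node d (S = 57.62): V_d = e^(−0.1)·[0.4785·10.0000 + 0.5215·0.0000] = 4.3292
Node 0 (S = 95): V_0 = e^(−0.1)·[0.4785·79.7173 + 0.5215·4.3292] = 36.5545

36.55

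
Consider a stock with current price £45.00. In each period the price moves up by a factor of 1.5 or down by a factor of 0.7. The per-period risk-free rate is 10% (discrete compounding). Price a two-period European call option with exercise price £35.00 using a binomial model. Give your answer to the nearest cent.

Risk-neutral probability p = (1 + 0.1 − 0.7)/(1.5 − 0.7) = 0.4000/0.8000 = 0.5000
Terminal stock prices: S_uu = 101.2, S_ud = 47.25, S_dd = 22.05
Terminal payoffs (S − K): max(66.25, 0) = 66.25, max(12.25, 0) = 12.25, max(-12.95, 0) = 0
Node u (S = 67.5): V_u = 1/1.1·[0.5000·66.2500 + 0.5000·12.2500] = 35.6818
Node d (S = 31.5): V_d = 1/1.1·[0.5000·12.2500 + 0.5000·0.0000] = 5.5682
Node 0 (S = 45): V_0 = 1/1.1·[0.5000·35.6818 + 0.5000·5.5682] = 18.7500

£18.75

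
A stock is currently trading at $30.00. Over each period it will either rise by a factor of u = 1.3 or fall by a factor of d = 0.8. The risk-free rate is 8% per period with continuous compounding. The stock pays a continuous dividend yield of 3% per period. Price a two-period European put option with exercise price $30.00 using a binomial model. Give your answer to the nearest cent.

Per-period risk-free factor R = e^0.08 = 1.0833; dividend-adjusted growth = e^(0.08−0.03) = 1.0513.
Risk-neutral probability p = (1.0513 − 0.8)/(1.3 − 0.8) = 0.2513/0.5000 = 0.5025
Terminal stock prices: S_uu = 50.7, S_ud = 31.2, S_dd = 19.2
Terminal payoffs (K − S): max(-20.7, 0) = 0, max(-1.2, 0) = 0, max(10.8, 0) = 10.8
Node u (S = 39): V_u = e^(−0.08)·[0.5025·0.0000 + 0.4975·0.0000] = 0.0000
Node d (S = 24): V_d = e^(−0.08)·[0.5025·0.0000 + 0.4975·10.8000] = 4.9595
Node 0 (S = 30): V_0 = e^(−0.08)·[0.5025·0.0000 + 0.4975·4.9595] = 2.2775

$2.28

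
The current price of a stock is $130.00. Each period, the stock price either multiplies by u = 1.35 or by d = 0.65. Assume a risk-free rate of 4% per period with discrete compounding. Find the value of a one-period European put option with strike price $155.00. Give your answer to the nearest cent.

$30.02

Risk-neutral probability p = (1 + 0.04 − 0.65)/(1.35 − 0.65) = 0.3900/0.7000 = 0.5571
Terminal stock prices: S_u = 175.5, S_d = 84.5
Terminal payoffs (K − S): max(-20.5, 0) = 0, max(70.5, 0) = 70.5
Node 0 (S = 130): V_0 = 1/1.04·[0.5571·0.0000 + 0.4429·70.5000] = 30.0206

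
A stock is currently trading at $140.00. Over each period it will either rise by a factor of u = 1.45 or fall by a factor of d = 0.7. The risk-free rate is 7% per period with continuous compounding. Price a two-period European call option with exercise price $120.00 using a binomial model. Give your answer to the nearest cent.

Risk-neutral probability p = (e^0.07 − 0.7)/(1.45 − 0.7) = 0.3725/0.7500 = 0.4967
Terminal stock prices: S_uu = 294.4, S_ud = 142.1, S_dd = 68.6
Terminal payoffs (S − K): max(174.4, 0) = 174.4, max(22.1, 0) = 22.1, max(-51.4, 0) = 0
Node u (S = 203): V_u = e^(−0.07)·[0.4967·174.3500 + 0.5033·22.1000] = 91.1127
Node d (S = 98): V_d = e^(−0.07)·[0.4967·22.1000 + 0.5033·0.0000] = 10.2345
Node 0 (S = 140): V_0 = e^(−0.07)·[0.4967·91.1127 + 0.5033·10.2345] = 46.9972

$47.00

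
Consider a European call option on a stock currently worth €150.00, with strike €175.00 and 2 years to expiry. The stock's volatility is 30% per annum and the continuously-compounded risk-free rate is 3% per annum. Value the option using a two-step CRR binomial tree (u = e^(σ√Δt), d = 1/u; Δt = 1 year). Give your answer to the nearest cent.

€20.94

CRR parameters: u = e^(σ√Δt) = e^(0.3·√1) = 1.3499, d = 1/u = 0.7408
Per-period rate: rΔt = 0.03·1 = 0.03, so R = e^0.03 = 1.0305
Risk-neutral probability p = (e^0.03 − 0.7408)/(1.3499 − 0.7408) = 0.2896/0.6090 = 0.4756
Terminal stock prices: S_uu = 273.3, S_ud = 150, S_dd = 82.32
Terminal payoffs (S − K): max(98.32, 0) = 98.32, max(-25, 0) = 0, max(-92.68, 0) = 0
Node u (S = 202.5): V_u = e^(−0.03)·[0.4756·98.3178 + 0.5244·0.0000] = 45.3743
Node d (S = 111.1): V_d = e^(−0.03)·[0.4756·0.0000 + 0.5244·0.0000] = 0.0000
Node 0 (S = 150): V_0 = e^(−0.03)·[0.4756·45.3743 + 0.5244·0.0000] = 20.9406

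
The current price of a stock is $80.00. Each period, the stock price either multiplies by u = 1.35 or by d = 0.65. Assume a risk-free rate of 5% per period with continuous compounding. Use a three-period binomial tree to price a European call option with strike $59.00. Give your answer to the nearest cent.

$35.30

Risk-neutral probability p = (e^0.05 − 0.65)/(1.35 − 0.65) = 0.4013/0.7000 = 0.5732
Terminal stock prices: S_uuu = 196.8, S_uud = 94.77, S_udd = 45.63, S_ddd = 21.97
Terminal payoffs (S − K): max(137.8, 0) = 137.8, max(35.77, 0) = 35.77, max(-13.37, 0) = 0, max(-37.03, 0) = 0
Node uu (S = 145.8): V_uu = e^(−0.05)·[0.5732·137.8300 + 0.4268·35.7700] = 89.6775
Node ud (S = 70.2): V_ud = e^(−0.05)·[0.5732·35.7700 + 0.4268·0.0000] = 19.5049
Node dd (S = 33.8): V_dd = e^(−0.05)·[0.5732·0.0000 + 0.4268·0.0000] = 0.0000
Node u (S = 108): V_u = e^(−0.05)·[0.5732·89.6775 + 0.4268·19.5049] = 56.8178
Node d (S = 52): V_d = e^(−0.05)·[0.5732·19.5049 + 0.4268·0.0000] = 10.6358
Node 0 (S = 80): V_0 = e^(−0.05)·[0.5732·56.8178 + 0.4268·10.6358] = 35.2995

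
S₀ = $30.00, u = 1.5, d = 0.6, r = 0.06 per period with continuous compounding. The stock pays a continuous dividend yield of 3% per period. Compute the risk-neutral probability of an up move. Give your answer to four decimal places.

p = 0.4783

Per-period risk-free factor R = e^0.06 = 1.0618; dividend-adjusted growth = e^(0.06−0.03) = 1.0305.
Risk-neutral probability p = (1.0305 − 0.6)/(1.5 − 0.6) = 0.4305/0.9000 = 0.4783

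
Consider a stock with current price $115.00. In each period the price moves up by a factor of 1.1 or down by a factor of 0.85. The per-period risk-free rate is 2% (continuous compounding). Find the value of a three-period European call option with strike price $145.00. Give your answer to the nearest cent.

$2.40

Risk-neutral probability p = (e^0.02 − 0.85)/(1.1 − 0.85) = 0.1702/0.2500 = 0.6808
Terminal stock prices: S_uuu = 153.1, S_uud = 118.3, S_udd = 91.4, S_ddd = 70.62
Terminal payoffs (S − K): max(8.065, 0) = 8.065, max(-26.72, 0) = 0, max(-53.6, 0) = 0, max(-74.38, 0) = 0
Node uu (S = 139.2): V_uu = e^(−0.02)·[0.6808·8.0650 + 0.3192·0.0000] = 5.3820
Node ud (S = 107.5): V_ud = e^(−0.02)·[0.6808·0.0000 + 0.3192·0.0000] = 0.0000
Node dd (S = 83.09): V_dd = e^(−0.02)·[0.6808·0.0000 + 0.3192·0.0000] = 0.0000
Node u (S = 126.5): V_u = e^(−0.02)·[0.6808·5.3820 + 0.3192·0.0000] = 3.5915
Node d (S = 97.75): V_d = e^(−0.02)·[0.6808·0.0000 + 0.3192·0.0000] = 0.0000
Node 0 (S = 115): V_0 = e^(−0.02)·[0.6808·3.5915 + 0.3192·0.0000] = 2.3967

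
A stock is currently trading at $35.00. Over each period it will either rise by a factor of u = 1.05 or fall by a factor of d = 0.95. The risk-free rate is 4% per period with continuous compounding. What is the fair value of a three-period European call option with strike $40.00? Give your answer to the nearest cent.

$0.34

Risk-neutral probability p = (e^0.04 − 0.95)/(1.05 − 0.95) = 0.0908/0.1000 = 0.9081
Terminal stock prices: S_uuu = 40.52, S_uud = 36.66, S_udd = 33.17, S_ddd = 30.01
Terminal payoffs (S − K): max(0.5169, 0) = 0.5169, max(-3.342, 0) = 0, max(-6.833, 0) = 0, max(-9.992, 0) = 0
Node uu (S = 38.59): V_uu = e^(−0.04)·[0.9081·0.5169 + 0.0919·0.0000] = 0.4510
Node ud (S = 34.91): V_ud = e^(−0.04)·[0.9081·0.0000 + 0.0919·0.0000] = 0.0000
Node dd (S = 31.59): V_dd = e^(−0.04)·[0.9081·0.0000 + 0.0919·0.0000] = 0.0000
Node u (S = 36.75): V_u = e^(−0.04)·[0.9081·0.4510 + 0.0919·0.0000] = 0.3935
Node d (S = 33.25): V_d = e^(−0.04)·[0.9081·0.0000 + 0.0919·0.0000] = 0.0000
Node 0 (S = 35): V_0 = e^(−0.04)·[0.9081·0.3935 + 0.0919·0.0000] = 0.3433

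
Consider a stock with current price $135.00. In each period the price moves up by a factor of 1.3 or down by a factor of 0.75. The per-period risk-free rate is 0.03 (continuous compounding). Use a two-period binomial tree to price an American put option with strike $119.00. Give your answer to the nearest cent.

$9.74

Risk-neutral probability p = (e^0.03 − 0.75)/(1.3 − 0.75) = 0.2805/0.5500 = 0.5099
Terminal stock prices: S_uu = 228.2, S_ud = 131.6, S_dd = 75.94
Terminal payoffs (K − S): max(-109.2, 0) = 0, max(-12.62, 0) = 0, max(43.06, 0) = 43.06
Node u (S = 175.5): continuation = e^(−0.03)·[0.5099·0.0000 + 0.4901·0.0000] = 0.0000; exercise value = 0.0000 ≤ continuation, so V_u = 0.0000
Node d (S = 101.2): continuation = e^(−0.03)·[0.5099·0.0000 + 0.4901·43.0625] = 20.4805; exercise value = 17.7500 ≤ continuation, so V_d = 20.4805
Node 0 (S = 135): continuation = e^(−0.03)·[0.5099·0.0000 + 0.4901·20.4805] = 9.7405; exercise value = 0.0000 ≤ continuation, so V_0 = 9.7405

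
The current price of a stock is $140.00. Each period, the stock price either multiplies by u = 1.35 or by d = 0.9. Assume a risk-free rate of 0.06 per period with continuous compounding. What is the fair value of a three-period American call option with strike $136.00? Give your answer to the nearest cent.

$33.85

Risk-neutral probability p = (e^0.06 − 0.9)/(1.35 − 0.9) = 0.1618/0.4500 = 0.3596
Terminal stock prices: S_uuu = 344.5, S_uud = 229.6, S_udd = 153.1, S_ddd = 102.1
Terminal payoffs (S − K): max(208.5, 0) = 208.5, max(93.64, 0) = 93.64, max(17.09, 0) = 17.09, max(-33.94, 0) = 0
Node uu (S = 255.2): continuation = e^(−0.06)·[0.3596·208.4525 + 0.6404·93.6350] = 127.0700; exercise value = 119.1500 ≤ continuation, so V_uu = 127.0700
Node ud (S = 170.1): continuation = e^(−0.06)·[0.3596·93.6350 + 0.6404·17.0900] = 42.0200; exercise value = 34.1000 ≤ continuation, so V_ud = 42.0200
Node dd (S = 113.4): continuation = e^(−0.06)·[0.3596·17.0900 + 0.6404·0.0000] = 5.7883; exercise value = 0.0000 ≤ continuation, so V_dd = 5.7883
Node u (S = 189): continuation = e^(−0.06)·[0.3596·127.0700 + 0.6404·42.0200] = 68.3788; exercise value = 53.0000 ≤ continuation, so V_u = 68.3788
Node d (S = 126): continuation = e^(−0.06)·[0.3596·42.0200 + 0.6404·5.7883] = 17.7226; exercise value = 0.0000 ≤ continuation, so V_d = 17.7226
Node 0 (S = 140): continuation = e^(−0.06)·[0.3596·68.3788 + 0.6404·17.7226] = 33.8475; exercise value = 4.0000 ≤ continuation, so V_0 = 33.8475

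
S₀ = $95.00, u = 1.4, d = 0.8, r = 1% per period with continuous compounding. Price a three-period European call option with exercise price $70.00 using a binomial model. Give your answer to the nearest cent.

Risk-neutral probability p = (e^0.01 − 0.8)/(1.4 − 0.8) = 0.2101/0.6000 = 0.3501
Terminal stock prices: S_uuu = 260.7, S_uud = 149, S_udd = 85.12, S_ddd = 48.64
Terminal payoffs (S − K): max(190.7, 0) = 190.7, max(78.96, 0) = 78.96, max(15.12, 0) = 15.12, max(-21.36, 0) = 0
Node uu (S = 186.2): V_uu = e^(−0.01)·[0.3501·190.6800 + 0.6499·78.9600] = 116.8965
Node ud (S = 106.4): V_ud = e^(−0.01)·[0.3501·78.9600 + 0.6499·15.1200] = 37.0965
Node dd (S = 60.8): V_dd = e^(−0.01)·[0.3501·15.1200 + 0.6499·0.0000] = 5.2406
Node u (S = 133): V_u = e^(−0.01)·[0.3501·116.8965 + 0.6499·37.0965] = 64.3861
Node d (S = 76): V_d = e^(−0.01)·[0.3501·37.0965 + 0.6499·5.2406] = 16.2297
Node 0 (S = 95): V_0 = e^(−0.01)·[0.3501·64.3861 + 0.6499·16.2297] = 32.7592

$32.76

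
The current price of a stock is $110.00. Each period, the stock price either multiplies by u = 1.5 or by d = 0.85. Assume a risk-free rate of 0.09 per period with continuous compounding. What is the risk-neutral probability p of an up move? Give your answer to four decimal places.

p = 0.3757

Risk-neutral probability p = (e^0.09 − 0.85)/(1.5 − 0.85) = 0.2442/0.6500 = 0.3757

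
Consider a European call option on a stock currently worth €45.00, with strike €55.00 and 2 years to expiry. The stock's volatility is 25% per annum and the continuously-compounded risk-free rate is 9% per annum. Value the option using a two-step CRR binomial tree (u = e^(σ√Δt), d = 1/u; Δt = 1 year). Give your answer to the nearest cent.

CRR parameters: u = e^(σ√Δt) = e^(0.25·√1) = 1.2840, d = 1/u = 0.7788
Per-period rate: rΔt = 0.09·1 = 0.09, so R = e^0.09 = 1.0942
Risk-neutral probability p = (e^0.09 − 0.7788)/(1.2840 − 0.7788) = 0.3154/0.5052 = 0.6242
Terminal stock prices: S_uu = 74.19, S_ud = 45, S_dd = 27.29
Terminal payoffs (S − K): max(19.19, 0) = 19.19, max(-10, 0) = 0, max(-27.71, 0) = 0
Node u (S = 57.78): V_u = e^(−0.09)·[0.6242·19.1925 + 0.3758·0.0000] = 10.9493
Node d (S = 35.05): V_d = e^(−0.09)·[0.6242·0.0000 + 0.3758·0.0000] = 0.0000
Node 0 (S = 45): V_0 = e^(−0.09)·[0.6242·10.9493 + 0.3758·0.0000] = 6.2465

€6.25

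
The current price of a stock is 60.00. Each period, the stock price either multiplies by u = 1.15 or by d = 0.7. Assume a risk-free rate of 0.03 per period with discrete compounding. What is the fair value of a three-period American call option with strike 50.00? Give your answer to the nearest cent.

17.07

Risk-neutral probability p = (1 + 0.03 − 0.7)/(1.15 − 0.7) = 0.3300/0.4500 = 0.7333
Terminal stock prices: S_uuu = 91.25, S_uud = 55.54, S_udd = 33.81, S_ddd = 20.58
Terminal payoffs (S − K): max(41.25, 0) = 41.25, max(5.545, 0) = 5.545, max(-16.19, 0) = 0, max(-29.42, 0) = 0
Node uu (S = 79.35): continuation = 1/1.03·[0.7333·41.2525 + 0.2667·5.5450] = 30.8063; exercise value = 29.3500 ≤ continuation, so V_uu = 30.8063
Node ud (S = 48.3): continuation = 1/1.03·[0.7333·5.5450 + 0.2667·0.0000] = 3.9479; exercise value = 0.0000 ≤ continuation, so V_ud = 3.9479
Node dd (S = 29.4): continuation = 1/1.03·[0.7333·0.0000 + 0.2667·0.0000] = 0.0000; exercise value = 0.0000 ≤ continuation, so V_dd = 0.0000
Node u (S = 69): continuation = 1/1.03·[0.7333·30.8063 + 0.2667·3.9479] = 22.9554; exercise value = 19.0000 ≤ continuation, so V_u = 22.9554
Node d (S = 42): continuation = 1/1.03·[0.7333·3.9479 + 0.2667·0.0000] = 2.8108; exercise value = 0.0000 ≤ continuation, so V_d = 2.8108
Node 0 (S = 60): continuation = 1/1.03·[0.7333·22.9554 + 0.2667·2.8108] = 17.0714; exercise value = 10.0000 ≤ continuation, so V_0 = 17.0714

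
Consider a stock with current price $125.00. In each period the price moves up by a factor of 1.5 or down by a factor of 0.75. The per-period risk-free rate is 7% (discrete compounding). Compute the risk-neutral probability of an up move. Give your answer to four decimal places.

Risk-neutral probability p = (1 + 0.07 − 0.75)/(1.5 − 0.75) = 0.3200/0.7500 = 0.4267

p = 0.4267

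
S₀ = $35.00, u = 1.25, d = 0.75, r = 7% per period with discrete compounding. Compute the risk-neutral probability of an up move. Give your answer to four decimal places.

Risk-neutral probability p = (1 + 0.07 − 0.75)/(1.25 − 0.75) = 0.3200/0.5000 = 0.6400

p = 0.6400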